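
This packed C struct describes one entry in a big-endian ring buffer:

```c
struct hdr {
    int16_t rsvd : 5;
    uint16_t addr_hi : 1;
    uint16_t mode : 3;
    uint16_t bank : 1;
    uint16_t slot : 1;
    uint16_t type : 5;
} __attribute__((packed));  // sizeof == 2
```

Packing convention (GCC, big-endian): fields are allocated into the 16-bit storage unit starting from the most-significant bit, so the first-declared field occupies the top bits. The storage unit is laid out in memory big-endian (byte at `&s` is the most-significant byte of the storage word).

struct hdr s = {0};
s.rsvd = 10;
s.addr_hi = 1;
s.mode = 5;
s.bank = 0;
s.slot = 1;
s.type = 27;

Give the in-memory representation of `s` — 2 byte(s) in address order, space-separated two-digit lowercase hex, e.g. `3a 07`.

56 bb

[11+:5] rsvd=10 & 0x1f = 0xa; word=0x5000
[10+:1] addr_hi=1 & 0x1 = 0x1; word=0x5400
[7+:3] mode=5 & 0x7 = 0x5; word=0x5680
[6+:1] bank=0 & 0x1 = 0x0; word=0x5680
[5+:1] slot=1 & 0x1 = 0x1; word=0x56a0
[0+:5] type=27 & 0x1f = 0x1b; word=0x56bb
word = 0x56bb → big-endian bytes:
  [0]=0x56  [1]=0xbb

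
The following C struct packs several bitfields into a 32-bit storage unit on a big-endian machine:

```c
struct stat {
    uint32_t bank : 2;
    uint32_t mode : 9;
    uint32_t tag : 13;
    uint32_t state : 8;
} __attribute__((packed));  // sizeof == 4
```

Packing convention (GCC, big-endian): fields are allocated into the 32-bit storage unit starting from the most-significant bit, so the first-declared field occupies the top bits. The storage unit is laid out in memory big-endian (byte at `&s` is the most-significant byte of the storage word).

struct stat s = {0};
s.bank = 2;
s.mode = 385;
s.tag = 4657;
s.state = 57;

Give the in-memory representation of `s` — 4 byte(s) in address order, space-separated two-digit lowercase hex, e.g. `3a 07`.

b0 32 31 39

bank (2b) val=2 bits=0x2 at bit 30: 0x80000000
mode (9b) val=385 bits=0x181 at bit 21: 0xb0200000
tag (13b) val=4657 bits=0x1231 at bit 8: 0xb0323100
state (8b) val=57 bits=0x39 at bit 0: 0xb0323139
word = 0xb0323139 → big-endian bytes:
  [0]=0xb0  [1]=0x32  [2]=0x31  [3]=0x39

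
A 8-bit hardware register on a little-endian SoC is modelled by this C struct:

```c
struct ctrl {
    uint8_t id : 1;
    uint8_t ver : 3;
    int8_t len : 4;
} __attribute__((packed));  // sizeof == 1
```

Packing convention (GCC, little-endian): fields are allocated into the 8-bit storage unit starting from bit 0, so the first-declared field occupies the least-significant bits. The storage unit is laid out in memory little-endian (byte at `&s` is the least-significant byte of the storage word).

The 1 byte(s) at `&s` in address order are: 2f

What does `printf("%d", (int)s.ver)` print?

7

[0]=0x2f (little-endian) → word 0x2f
id:1 @ bit 0 → (0x2f>>0)&0x1 = 0x1
ver:3 @ bit 1 → (0x2f>>1)&0x7 = 0x7  ←
len:4 @ bit 4 → (0x2f>>4)&0xf = 0x2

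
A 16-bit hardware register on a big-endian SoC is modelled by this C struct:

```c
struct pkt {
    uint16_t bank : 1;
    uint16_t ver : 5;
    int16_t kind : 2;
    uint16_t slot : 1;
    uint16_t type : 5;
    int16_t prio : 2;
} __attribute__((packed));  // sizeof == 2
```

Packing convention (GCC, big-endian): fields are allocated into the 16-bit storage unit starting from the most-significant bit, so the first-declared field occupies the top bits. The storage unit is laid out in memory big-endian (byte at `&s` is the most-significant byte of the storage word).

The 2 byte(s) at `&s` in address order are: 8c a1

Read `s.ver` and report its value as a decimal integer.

3

[0]=0x8c [1]=0xa1 (big-endian) → word 0x8ca1
bank:1 @ bit 15 → (0x8ca1>>15)&0x1 = 0x1
ver:5 @ bit 10 → (0x8ca1>>10)&0x1f = 0x3  ←
kind:2 @ bit 8 → (0x8ca1>>8)&0x3 = 0x0
slot:1 @ bit 7 → (0x8ca1>>7)&0x1 = 0x1
type:5 @ bit 2 → (0x8ca1>>2)&0x1f = 0x8
prio:2 @ bit 0 → (0x8ca1>>0)&0x3 = 0x1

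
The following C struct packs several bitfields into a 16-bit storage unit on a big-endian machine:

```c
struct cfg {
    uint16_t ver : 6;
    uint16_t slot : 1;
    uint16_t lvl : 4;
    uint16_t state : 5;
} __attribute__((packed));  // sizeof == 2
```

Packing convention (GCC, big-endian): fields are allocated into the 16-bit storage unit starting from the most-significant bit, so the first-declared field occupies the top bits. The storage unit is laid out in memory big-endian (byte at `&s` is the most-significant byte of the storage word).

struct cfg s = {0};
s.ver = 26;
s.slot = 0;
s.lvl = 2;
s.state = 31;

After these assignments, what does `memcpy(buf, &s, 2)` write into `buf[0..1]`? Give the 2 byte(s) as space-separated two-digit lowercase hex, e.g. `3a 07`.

68 5f

[10+:6] ver=26 & 0x3f = 0x1a; word=0x6800
[9+:1] slot=0 & 0x1 = 0x0; word=0x6800
[5+:4] lvl=2 & 0xf = 0x2; word=0x6840
[0+:5] state=31 & 0x1f = 0x1f; word=0x685f
word = 0x685f → big-endian bytes:
  [0]=0x68  [1]=0x5f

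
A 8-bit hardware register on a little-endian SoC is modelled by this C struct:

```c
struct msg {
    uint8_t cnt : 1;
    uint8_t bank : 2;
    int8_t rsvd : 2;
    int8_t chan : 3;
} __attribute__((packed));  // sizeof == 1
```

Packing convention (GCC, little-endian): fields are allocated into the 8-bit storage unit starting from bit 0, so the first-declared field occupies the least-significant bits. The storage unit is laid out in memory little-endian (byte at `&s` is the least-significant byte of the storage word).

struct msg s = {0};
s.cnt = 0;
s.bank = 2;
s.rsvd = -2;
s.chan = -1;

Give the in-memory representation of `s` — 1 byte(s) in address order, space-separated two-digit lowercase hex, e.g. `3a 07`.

f4

cnt (1b) val=0 bits=0x0 at bit 0: 0x00
bank (2b) val=2 bits=0x2 at bit 1: 0x04
rsvd (2b) val=-2 bits=0x2 at bit 3: 0x14
chan (3b) val=-1 bits=0x7 at bit 5: 0xf4
word = 0xf4 → little-endian bytes:
  [0]=0xf4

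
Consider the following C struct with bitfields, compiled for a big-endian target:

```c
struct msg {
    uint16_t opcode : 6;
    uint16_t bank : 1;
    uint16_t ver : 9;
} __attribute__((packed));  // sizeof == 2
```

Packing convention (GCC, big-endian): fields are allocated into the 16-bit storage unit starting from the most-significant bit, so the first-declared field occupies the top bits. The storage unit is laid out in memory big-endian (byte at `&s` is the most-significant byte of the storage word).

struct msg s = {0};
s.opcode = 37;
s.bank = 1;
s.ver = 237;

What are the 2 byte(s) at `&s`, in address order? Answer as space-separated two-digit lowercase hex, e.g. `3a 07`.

opcode (6b) val=37 bits=0x25 at bit 10: 0x9400
bank (1b) val=1 bits=0x1 at bit 9: 0x9600
ver (9b) val=237 bits=0xed at bit 0: 0x96ed
word = 0x96ed → big-endian bytes:
  [0]=0x96  [1]=0xed

96 ed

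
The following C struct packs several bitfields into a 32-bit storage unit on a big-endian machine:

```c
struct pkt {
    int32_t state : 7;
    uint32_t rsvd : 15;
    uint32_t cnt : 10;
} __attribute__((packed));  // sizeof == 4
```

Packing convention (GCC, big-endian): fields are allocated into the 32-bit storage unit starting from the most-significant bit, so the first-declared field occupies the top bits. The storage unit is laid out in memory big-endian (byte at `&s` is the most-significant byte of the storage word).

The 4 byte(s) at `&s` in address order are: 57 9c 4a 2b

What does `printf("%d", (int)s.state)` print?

43

[0]=0x57 [1]=0x9c [2]=0x4a [3]=0x2b (big-endian) → word 0x579c4a2b
state:7 @ bit 25 → (0x579c4a2b>>25)&0x7f = 0x2b  ←
rsvd:15 @ bit 10 → (0x579c4a2b>>10)&0x7fff = 0x6712
cnt:10 @ bit 0 → (0x579c4a2b>>0)&0x3ff = 0x22b
state signed 7b, MSB=0: value = 43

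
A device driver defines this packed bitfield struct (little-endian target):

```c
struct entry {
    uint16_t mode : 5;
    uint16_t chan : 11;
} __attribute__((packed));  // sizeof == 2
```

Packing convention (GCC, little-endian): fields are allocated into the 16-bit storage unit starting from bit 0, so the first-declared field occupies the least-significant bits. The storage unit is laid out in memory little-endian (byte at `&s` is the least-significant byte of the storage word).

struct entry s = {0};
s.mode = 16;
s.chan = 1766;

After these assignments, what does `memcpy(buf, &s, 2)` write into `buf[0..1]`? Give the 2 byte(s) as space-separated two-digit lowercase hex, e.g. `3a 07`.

d0 dc

[0+:5] mode=16 & 0x1f = 0x10; word=0x0010
[5+:11] chan=1766 & 0x7ff = 0x6e6; word=0xdcd0
word = 0xdcd0 → little-endian bytes:
  [0]=0xd0  [1]=0xdc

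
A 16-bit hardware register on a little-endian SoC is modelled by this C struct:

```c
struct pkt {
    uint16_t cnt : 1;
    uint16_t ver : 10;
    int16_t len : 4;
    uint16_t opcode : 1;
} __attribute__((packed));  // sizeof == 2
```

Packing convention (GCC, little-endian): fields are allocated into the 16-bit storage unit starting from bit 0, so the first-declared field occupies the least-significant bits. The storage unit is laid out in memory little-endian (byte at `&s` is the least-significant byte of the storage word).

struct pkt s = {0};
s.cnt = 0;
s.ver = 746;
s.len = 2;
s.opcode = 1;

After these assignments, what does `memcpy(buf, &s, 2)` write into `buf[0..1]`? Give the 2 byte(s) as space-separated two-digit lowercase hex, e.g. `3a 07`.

cnt (1b) val=0 bits=0x0 at bit 0: 0x0000
ver (10b) val=746 bits=0x2ea at bit 1: 0x05d4
len (4b) val=2 bits=0x2 at bit 11: 0x15d4
opcode (1b) val=1 bits=0x1 at bit 15: 0x95d4
word = 0x95d4 → little-endian bytes:
  [0]=0xd4  [1]=0x95

d4 95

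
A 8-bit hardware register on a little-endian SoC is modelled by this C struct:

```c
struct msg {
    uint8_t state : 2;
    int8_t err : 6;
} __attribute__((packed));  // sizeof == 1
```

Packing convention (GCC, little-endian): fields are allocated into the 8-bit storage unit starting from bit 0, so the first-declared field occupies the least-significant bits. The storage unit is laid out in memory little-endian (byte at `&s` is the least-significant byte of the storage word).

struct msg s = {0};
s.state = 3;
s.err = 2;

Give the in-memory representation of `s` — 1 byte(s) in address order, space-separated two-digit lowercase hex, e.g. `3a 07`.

0b

state (2b) val=3 bits=0x3 at bit 0: 0x03
err (6b) val=2 bits=0x2 at bit 2: 0x0b
word = 0x0b → little-endian bytes:
  [0]=0x0b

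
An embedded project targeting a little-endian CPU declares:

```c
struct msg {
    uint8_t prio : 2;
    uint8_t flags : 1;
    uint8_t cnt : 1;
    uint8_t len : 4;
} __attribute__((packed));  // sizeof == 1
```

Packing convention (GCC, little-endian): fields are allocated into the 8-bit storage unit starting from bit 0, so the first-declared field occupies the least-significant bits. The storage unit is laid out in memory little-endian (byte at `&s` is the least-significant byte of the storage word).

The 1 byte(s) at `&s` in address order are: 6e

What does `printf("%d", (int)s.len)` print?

[0]=0x6e (little-endian) → word 0x6e
prio [0+:2] = (word>>0) & 0x3 = 2
flags [2+:1] = (word>>2) & 0x1 = 1
cnt [3+:1] = (word>>3) & 0x1 = 1
len [4+:4] = (word>>4) & 0xf = 6  ←

6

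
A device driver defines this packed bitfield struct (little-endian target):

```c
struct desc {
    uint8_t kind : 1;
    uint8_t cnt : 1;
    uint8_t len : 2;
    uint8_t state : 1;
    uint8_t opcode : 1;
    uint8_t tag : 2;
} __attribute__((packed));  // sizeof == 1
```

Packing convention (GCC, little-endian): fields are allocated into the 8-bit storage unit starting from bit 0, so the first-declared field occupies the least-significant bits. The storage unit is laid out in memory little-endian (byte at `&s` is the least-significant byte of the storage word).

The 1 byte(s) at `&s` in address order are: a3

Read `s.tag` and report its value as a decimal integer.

2

[0]=0xa3 (little-endian) → word 0xa3
kind:1 @ bit 0 → (0xa3>>0)&0x1 = 0x1
cnt:1 @ bit 1 → (0xa3>>1)&0x1 = 0x1
len:2 @ bit 2 → (0xa3>>2)&0x3 = 0x0
state:1 @ bit 4 → (0xa3>>4)&0x1 = 0x0
opcode:1 @ bit 5 → (0xa3>>5)&0x1 = 0x1
tag:2 @ bit 6 → (0xa3>>6)&0x3 = 0x2  ←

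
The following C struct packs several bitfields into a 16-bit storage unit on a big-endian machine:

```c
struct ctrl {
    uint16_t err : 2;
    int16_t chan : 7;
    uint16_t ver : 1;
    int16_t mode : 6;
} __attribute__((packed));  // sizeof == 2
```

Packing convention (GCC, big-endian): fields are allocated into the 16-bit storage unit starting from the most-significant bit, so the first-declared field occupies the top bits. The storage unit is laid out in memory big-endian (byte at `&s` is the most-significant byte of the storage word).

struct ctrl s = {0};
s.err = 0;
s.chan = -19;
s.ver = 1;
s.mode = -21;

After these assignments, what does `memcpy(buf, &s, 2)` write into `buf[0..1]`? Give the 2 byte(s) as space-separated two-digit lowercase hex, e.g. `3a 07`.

36 eb

[14+:2] err=0 & 0x3 = 0x0; word=0x0000
[7+:7] chan=-19 & 0x7f = 0x6d; word=0x3680
[6+:1] ver=1 & 0x1 = 0x1; word=0x36c0
[0+:6] mode=-21 & 0x3f = 0x2b; word=0x36eb
word = 0x36eb → big-endian bytes:
  [0]=0x36  [1]=0xeb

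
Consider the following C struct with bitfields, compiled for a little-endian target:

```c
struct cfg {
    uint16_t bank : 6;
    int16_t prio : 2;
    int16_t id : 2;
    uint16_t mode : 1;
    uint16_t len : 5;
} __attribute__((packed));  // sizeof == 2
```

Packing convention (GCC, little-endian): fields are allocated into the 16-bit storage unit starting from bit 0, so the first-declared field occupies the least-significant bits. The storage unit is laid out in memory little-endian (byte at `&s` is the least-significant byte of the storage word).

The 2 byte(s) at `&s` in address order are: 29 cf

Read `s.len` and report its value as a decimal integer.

[0]=0x29 [1]=0xcf (little-endian) → word 0xcf29
bank:6 @ bit 0 → (0xcf29>>0)&0x3f = 0x29
prio:2 @ bit 6 → (0xcf29>>6)&0x3 = 0x0
id:2 @ bit 8 → (0xcf29>>8)&0x3 = 0x3
mode:1 @ bit 10 → (0xcf29>>10)&0x1 = 0x1
len:5 @ bit 11 → (0xcf29>>11)&0x1f = 0x19  ←

25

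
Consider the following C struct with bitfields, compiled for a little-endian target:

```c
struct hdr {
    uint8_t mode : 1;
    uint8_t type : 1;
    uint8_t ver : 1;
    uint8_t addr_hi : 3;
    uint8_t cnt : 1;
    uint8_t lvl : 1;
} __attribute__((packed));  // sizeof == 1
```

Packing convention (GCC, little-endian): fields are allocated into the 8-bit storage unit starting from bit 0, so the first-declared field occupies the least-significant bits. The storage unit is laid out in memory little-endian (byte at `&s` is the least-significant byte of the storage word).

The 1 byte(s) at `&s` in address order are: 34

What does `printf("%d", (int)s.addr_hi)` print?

6

[0]=0x34 (little-endian) → word 0x34
mode [0+:1] = (word>>0) & 0x1 = 0
type [1+:1] = (word>>1) & 0x1 = 0
ver [2+:1] = (word>>2) & 0x1 = 1
addr_hi [3+:3] = (word>>3) & 0x7 = 6  ←
cnt [6+:1] = (word>>6) & 0x1 = 0
lvl [7+:1] = (word>>7) & 0x1 = 0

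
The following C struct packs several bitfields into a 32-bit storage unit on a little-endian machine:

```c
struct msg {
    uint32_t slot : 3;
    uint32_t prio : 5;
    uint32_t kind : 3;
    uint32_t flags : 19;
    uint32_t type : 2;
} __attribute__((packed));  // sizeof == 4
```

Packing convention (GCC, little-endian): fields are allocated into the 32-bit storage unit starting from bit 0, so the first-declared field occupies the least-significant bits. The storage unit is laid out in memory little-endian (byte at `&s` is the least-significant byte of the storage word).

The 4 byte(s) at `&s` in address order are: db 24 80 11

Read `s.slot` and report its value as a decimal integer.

[0]=0xdb [1]=0x24 [2]=0x80 [3]=0x11 (little-endian) → word 0x118024db
slot:3 @ bit 0 → (0x118024db>>0)&0x7 = 0x3  ←
prio:5 @ bit 3 → (0x118024db>>3)&0x1f = 0x1b
kind:3 @ bit 8 → (0x118024db>>8)&0x7 = 0x4
flags:19 @ bit 11 → (0x118024db>>11)&0x7ffff = 0x23004
type:2 @ bit 30 → (0x118024db>>30)&0x3 = 0x0

3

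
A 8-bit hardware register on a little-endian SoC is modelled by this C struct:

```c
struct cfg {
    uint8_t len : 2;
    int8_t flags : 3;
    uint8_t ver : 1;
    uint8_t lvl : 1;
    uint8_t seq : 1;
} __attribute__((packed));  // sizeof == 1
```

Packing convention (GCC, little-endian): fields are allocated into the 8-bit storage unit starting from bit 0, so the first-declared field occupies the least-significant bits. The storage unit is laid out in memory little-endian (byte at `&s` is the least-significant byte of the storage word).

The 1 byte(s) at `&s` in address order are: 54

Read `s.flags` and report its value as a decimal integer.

[0]=0x54 (little-endian) → word 0x54
len [0+:2] = (word>>0) & 0x3 = 0
flags [2+:3] = (word>>2) & 0x7 = 5  ←
ver [5+:1] = (word>>5) & 0x1 = 0
lvl [6+:1] = (word>>6) & 0x1 = 1
seq [7+:1] = (word>>7) & 0x1 = 0
flags signed 3b, MSB=1: 5 - 8 = -3

-3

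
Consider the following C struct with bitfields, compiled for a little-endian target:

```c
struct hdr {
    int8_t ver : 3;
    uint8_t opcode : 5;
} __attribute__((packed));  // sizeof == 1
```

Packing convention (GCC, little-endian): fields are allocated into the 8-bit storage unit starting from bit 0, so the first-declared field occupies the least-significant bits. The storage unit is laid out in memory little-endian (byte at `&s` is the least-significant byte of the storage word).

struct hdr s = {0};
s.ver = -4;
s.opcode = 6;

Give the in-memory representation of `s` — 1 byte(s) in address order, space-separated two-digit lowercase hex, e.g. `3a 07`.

[0+:3] ver=-4 & 0x7 = 0x4; word=0x04
[3+:5] opcode=6 & 0x1f = 0x6; word=0x34
word = 0x34 → little-endian bytes:
  [0]=0x34

34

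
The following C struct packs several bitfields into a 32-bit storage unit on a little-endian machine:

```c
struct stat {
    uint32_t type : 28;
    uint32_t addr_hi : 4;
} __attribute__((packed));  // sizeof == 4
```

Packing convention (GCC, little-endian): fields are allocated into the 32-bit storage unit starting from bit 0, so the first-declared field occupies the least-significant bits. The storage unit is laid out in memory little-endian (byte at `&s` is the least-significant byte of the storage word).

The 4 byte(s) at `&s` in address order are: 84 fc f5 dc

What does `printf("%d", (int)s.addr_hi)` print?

13

[0]=0x84 [1]=0xfc [2]=0xf5 [3]=0xdc (little-endian) → word 0xdcf5fc84
type:28 @ bit 0 → (0xdcf5fc84>>0)&0xfffffff = 0xcf5fc84
addr_hi:4 @ bit 28 → (0xdcf5fc84>>28)&0xf = 0xd  ←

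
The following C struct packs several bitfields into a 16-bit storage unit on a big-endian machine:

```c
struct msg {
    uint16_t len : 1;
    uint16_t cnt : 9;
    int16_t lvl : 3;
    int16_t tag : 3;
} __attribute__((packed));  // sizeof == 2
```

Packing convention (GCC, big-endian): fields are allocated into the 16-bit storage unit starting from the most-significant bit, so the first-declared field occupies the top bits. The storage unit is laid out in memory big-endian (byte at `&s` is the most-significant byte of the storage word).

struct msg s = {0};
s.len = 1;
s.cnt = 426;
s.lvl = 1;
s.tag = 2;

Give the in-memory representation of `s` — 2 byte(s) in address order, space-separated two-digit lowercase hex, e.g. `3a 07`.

ea 8a

len (1b) val=1 bits=0x1 at bit 15: 0x8000
cnt (9b) val=426 bits=0x1aa at bit 6: 0xea80
lvl (3b) val=1 bits=0x1 at bit 3: 0xea88
tag (3b) val=2 bits=0x2 at bit 0: 0xea8a
word = 0xea8a → big-endian bytes:
  [0]=0xea  [1]=0x8a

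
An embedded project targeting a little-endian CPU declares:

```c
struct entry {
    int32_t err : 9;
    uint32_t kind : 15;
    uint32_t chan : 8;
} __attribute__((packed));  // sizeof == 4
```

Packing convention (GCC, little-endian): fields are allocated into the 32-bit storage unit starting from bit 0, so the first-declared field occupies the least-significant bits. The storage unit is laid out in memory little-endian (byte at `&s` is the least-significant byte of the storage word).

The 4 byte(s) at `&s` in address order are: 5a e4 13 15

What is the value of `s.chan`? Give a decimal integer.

21

[0]=0x5a [1]=0xe4 [2]=0x13 [3]=0x15 (little-endian) → word 0x1513e45a
err:9 @ bit 0 → (0x1513e45a>>0)&0x1ff = 0x5a
kind:15 @ bit 9 → (0x1513e45a>>9)&0x7fff = 0x9f2
chan:8 @ bit 24 → (0x1513e45a>>24)&0xff = 0x15  ←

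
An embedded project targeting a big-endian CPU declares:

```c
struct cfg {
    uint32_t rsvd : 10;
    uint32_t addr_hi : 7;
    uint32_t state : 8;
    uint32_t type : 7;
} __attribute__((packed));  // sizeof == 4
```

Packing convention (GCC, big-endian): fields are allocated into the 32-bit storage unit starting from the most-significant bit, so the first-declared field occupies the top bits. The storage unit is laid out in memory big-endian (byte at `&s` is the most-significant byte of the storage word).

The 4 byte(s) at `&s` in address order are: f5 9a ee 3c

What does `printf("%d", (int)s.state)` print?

220

[0]=0xf5 [1]=0x9a [2]=0xee [3]=0x3c (big-endian) → word 0xf59aee3c
rsvd [22+:10] = (word>>22) & 0x3ff = 982
addr_hi [15+:7] = (word>>15) & 0x7f = 53
state [7+:8] = (word>>7) & 0xff = 220  ←
type [0+:7] = (word>>0) & 0x7f = 60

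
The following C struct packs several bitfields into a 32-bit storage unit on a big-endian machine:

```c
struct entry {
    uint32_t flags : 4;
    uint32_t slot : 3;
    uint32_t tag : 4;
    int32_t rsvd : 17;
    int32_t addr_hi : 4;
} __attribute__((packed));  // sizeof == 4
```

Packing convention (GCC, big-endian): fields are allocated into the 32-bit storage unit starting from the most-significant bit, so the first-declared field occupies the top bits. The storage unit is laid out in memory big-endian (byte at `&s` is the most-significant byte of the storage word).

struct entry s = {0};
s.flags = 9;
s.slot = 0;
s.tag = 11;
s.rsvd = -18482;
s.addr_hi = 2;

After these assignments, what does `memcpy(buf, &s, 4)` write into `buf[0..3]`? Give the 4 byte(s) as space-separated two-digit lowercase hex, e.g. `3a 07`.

91 7b 7c e2

flags (4b) val=9 bits=0x9 at bit 28: 0x90000000
slot (3b) val=0 bits=0x0 at bit 25: 0x90000000
tag (4b) val=11 bits=0xb at bit 21: 0x91600000
rsvd (17b) val=-18482 bits=0x1b7ce at bit 4: 0x917b7ce0
addr_hi (4b) val=2 bits=0x2 at bit 0: 0x917b7ce2
word = 0x917b7ce2 → big-endian bytes:
  [0]=0x91  [1]=0x7b  [2]=0x7c  [3]=0xe2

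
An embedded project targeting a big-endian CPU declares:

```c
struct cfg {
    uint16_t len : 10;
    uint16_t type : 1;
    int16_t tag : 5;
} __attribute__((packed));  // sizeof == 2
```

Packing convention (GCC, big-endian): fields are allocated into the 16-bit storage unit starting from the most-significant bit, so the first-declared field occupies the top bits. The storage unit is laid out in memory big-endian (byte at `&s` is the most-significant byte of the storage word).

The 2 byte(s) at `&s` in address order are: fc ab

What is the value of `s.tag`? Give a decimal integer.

[0]=0xfc [1]=0xab (big-endian) → word 0xfcab
len:10 @ bit 6 → (0xfcab>>6)&0x3ff = 0x3f2
type:1 @ bit 5 → (0xfcab>>5)&0x1 = 0x1
tag:5 @ bit 0 → (0xfcab>>0)&0x1f = 0xb  ←
tag signed 5b, MSB=0: value = 11

11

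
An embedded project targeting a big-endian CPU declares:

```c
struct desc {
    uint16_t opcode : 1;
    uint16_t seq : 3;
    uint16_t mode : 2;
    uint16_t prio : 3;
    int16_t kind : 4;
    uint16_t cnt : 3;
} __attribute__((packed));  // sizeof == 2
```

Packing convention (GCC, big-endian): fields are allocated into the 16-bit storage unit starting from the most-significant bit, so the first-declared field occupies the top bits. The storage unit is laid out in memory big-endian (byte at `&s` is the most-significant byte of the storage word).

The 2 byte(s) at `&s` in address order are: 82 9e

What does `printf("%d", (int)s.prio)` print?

[0]=0x82 [1]=0x9e (big-endian) → word 0x829e
opcode:1 @ bit 15 → (0x829e>>15)&0x1 = 0x1
seq:3 @ bit 12 → (0x829e>>12)&0x7 = 0x0
mode:2 @ bit 10 → (0x829e>>10)&0x3 = 0x0
prio:3 @ bit 7 → (0x829e>>7)&0x7 = 0x5  ←
kind:4 @ bit 3 → (0x829e>>3)&0xf = 0x3
cnt:3 @ bit 0 → (0x829e>>0)&0x7 = 0x6

5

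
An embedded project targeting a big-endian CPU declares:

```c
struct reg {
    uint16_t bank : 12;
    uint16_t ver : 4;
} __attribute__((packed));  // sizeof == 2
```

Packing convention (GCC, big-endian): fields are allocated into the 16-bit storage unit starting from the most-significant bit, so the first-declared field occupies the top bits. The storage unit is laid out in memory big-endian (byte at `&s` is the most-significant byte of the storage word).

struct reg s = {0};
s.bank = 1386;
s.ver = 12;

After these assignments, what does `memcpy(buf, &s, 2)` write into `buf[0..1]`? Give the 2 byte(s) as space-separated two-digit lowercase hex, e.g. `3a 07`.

bank (12b) val=1386 bits=0x56a at bit 4: 0x56a0
ver (4b) val=12 bits=0xc at bit 0: 0x56ac
word = 0x56ac → big-endian bytes:
  [0]=0x56  [1]=0xac

56 ac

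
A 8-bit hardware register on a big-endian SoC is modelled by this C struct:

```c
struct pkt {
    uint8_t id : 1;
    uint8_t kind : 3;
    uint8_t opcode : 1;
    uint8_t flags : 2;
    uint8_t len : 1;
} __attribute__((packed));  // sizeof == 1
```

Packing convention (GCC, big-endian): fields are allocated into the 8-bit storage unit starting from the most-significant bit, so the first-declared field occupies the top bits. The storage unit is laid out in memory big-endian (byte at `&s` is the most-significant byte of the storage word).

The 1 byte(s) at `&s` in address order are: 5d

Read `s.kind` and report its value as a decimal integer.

5

[0]=0x5d (big-endian) → word 0x5d
id [7+:1] = (word>>7) & 0x1 = 0
kind [4+:3] = (word>>4) & 0x7 = 5  ←
opcode [3+:1] = (word>>3) & 0x1 = 1
flags [1+:2] = (word>>1) & 0x3 = 2
len [0+:1] = (word>>0) & 0x1 = 1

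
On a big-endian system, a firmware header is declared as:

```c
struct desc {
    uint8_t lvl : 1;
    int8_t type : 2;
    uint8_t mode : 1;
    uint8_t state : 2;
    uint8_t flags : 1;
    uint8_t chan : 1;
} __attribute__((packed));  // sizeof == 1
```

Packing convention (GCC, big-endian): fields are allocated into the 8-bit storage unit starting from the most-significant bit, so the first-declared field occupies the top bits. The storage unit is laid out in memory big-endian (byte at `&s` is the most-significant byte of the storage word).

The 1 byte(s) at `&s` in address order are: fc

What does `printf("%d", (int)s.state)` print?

[0]=0xfc (big-endian) → word 0xfc
lvl:1 @ bit 7 → (0xfc>>7)&0x1 = 0x1
type:2 @ bit 5 → (0xfc>>5)&0x3 = 0x3
mode:1 @ bit 4 → (0xfc>>4)&0x1 = 0x1
state:2 @ bit 2 → (0xfc>>2)&0x3 = 0x3  ←
flags:1 @ bit 1 → (0xfc>>1)&0x1 = 0x0
chan:1 @ bit 0 → (0xfc>>0)&0x1 = 0x0

3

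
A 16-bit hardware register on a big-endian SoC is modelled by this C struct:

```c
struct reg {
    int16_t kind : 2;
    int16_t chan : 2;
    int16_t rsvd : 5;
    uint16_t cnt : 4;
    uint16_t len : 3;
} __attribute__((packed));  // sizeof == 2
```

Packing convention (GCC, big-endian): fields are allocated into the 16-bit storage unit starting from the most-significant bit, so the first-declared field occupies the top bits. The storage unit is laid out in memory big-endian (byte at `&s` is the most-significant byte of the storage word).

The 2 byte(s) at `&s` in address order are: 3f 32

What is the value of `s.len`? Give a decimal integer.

[0]=0x3f [1]=0x32 (big-endian) → word 0x3f32
kind:2 @ bit 14 → (0x3f32>>14)&0x3 = 0x0
chan:2 @ bit 12 → (0x3f32>>12)&0x3 = 0x3
rsvd:5 @ bit 7 → (0x3f32>>7)&0x1f = 0x1e
cnt:4 @ bit 3 → (0x3f32>>3)&0xf = 0x6
len:3 @ bit 0 → (0x3f32>>0)&0x7 = 0x2  ←

2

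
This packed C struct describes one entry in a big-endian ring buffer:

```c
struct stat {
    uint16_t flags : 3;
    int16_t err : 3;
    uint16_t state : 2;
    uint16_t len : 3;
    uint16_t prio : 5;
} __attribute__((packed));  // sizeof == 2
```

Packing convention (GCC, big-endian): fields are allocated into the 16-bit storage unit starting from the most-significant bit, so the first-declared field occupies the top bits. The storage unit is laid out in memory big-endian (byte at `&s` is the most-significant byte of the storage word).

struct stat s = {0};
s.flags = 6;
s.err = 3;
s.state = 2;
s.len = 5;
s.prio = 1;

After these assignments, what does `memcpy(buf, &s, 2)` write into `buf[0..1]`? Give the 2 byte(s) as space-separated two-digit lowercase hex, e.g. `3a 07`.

ce a1

[13+:3] flags=6 & 0x7 = 0x6; word=0xc000
[10+:3] err=3 & 0x7 = 0x3; word=0xcc00
[8+:2] state=2 & 0x3 = 0x2; word=0xce00
[5+:3] len=5 & 0x7 = 0x5; word=0xcea0
[0+:5] prio=1 & 0x1f = 0x1; word=0xcea1
word = 0xcea1 → big-endian bytes:
  [0]=0xce  [1]=0xa1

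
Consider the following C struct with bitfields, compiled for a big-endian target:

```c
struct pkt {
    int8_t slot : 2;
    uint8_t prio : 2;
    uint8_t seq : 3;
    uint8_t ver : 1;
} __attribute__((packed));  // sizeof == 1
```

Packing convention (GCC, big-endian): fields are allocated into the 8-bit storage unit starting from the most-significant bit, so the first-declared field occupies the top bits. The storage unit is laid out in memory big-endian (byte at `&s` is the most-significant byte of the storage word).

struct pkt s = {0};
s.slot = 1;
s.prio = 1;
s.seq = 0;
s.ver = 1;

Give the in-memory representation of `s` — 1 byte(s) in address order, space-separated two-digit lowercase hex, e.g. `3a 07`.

slot:2 = 1 → 0x1 << 6 → word 0x40
prio:2 = 1 → 0x1 << 4 → word 0x50
seq:3 = 0 → 0x0 << 1 → word 0x50
ver:1 = 1 → 0x1 << 0 → word 0x51
word = 0x51 → big-endian bytes:
  [0]=0x51

51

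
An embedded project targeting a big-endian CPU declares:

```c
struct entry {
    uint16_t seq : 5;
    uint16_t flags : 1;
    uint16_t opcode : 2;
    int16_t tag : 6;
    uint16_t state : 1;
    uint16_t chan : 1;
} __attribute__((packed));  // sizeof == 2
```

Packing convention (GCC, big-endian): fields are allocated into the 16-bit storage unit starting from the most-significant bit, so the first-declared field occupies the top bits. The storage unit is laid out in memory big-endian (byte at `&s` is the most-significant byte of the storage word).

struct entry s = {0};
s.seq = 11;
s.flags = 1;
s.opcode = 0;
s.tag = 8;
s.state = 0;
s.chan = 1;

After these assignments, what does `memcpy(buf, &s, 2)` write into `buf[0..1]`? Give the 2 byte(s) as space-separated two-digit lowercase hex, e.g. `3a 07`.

[11+:5] seq=11 & 0x1f = 0xb; word=0x5800
[10+:1] flags=1 & 0x1 = 0x1; word=0x5c00
[8+:2] opcode=0 & 0x3 = 0x0; word=0x5c00
[2+:6] tag=8 & 0x3f = 0x8; word=0x5c20
[1+:1] state=0 & 0x1 = 0x0; word=0x5c20
[0+:1] chan=1 & 0x1 = 0x1; word=0x5c21
word = 0x5c21 → big-endian bytes:
  [0]=0x5c  [1]=0x21

5c 21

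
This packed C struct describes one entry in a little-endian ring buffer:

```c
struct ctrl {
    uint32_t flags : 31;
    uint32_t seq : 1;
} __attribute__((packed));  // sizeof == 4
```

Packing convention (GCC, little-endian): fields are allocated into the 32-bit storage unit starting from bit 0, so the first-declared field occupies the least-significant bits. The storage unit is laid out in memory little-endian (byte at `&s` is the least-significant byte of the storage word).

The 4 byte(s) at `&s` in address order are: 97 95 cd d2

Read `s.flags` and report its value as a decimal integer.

1389204887

[0]=0x97 [1]=0x95 [2]=0xcd [3]=0xd2 (little-endian) → word 0xd2cd9597
flags [0+:31] = (word>>0) & 0x7fffffff = 1389204887  ←
seq [31+:1] = (word>>31) & 0x1 = 1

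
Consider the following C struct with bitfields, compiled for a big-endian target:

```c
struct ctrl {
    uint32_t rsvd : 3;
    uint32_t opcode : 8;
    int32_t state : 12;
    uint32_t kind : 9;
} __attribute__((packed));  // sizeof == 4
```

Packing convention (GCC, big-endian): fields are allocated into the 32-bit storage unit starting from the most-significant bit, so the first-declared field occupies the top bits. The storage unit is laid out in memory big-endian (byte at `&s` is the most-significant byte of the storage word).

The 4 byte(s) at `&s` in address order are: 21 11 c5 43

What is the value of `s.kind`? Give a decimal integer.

323

[0]=0x21 [1]=0x11 [2]=0xc5 [3]=0x43 (big-endian) → word 0x2111c543
rsvd [29+:3] = (word>>29) & 0x7 = 1
opcode [21+:8] = (word>>21) & 0xff = 8
state [9+:12] = (word>>9) & 0xfff = 2274
kind [0+:9] = (word>>0) & 0x1ff = 323  ←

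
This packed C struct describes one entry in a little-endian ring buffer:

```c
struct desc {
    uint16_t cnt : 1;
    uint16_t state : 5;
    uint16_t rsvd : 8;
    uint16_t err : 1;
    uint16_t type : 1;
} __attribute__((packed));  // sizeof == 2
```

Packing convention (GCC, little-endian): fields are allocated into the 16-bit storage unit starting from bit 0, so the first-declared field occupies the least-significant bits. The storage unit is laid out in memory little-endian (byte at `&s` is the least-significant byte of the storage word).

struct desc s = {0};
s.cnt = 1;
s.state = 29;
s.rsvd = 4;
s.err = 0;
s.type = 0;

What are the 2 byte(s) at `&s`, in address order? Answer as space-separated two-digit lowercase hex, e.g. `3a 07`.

3b 01

cnt (1b) val=1 bits=0x1 at bit 0: 0x0001
state (5b) val=29 bits=0x1d at bit 1: 0x003b
rsvd (8b) val=4 bits=0x4 at bit 6: 0x013b
err (1b) val=0 bits=0x0 at bit 14: 0x013b
type (1b) val=0 bits=0x0 at bit 15: 0x013b
word = 0x013b → little-endian bytes:
  [0]=0x3b  [1]=0x01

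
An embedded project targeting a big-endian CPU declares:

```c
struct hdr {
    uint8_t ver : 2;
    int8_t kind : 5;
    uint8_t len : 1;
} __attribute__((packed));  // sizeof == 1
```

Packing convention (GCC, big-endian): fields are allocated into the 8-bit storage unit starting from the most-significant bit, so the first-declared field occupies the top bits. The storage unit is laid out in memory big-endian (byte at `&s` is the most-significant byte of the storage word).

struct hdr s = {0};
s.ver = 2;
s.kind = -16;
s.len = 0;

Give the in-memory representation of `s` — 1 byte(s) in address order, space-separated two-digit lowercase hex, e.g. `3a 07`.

a0

ver:2 = 2 → 0x2 << 6 → word 0x80
kind:5 = -16 → 0x10 << 1 → word 0xa0
len:1 = 0 → 0x0 << 0 → word 0xa0
word = 0xa0 → big-endian bytes:
  [0]=0xa0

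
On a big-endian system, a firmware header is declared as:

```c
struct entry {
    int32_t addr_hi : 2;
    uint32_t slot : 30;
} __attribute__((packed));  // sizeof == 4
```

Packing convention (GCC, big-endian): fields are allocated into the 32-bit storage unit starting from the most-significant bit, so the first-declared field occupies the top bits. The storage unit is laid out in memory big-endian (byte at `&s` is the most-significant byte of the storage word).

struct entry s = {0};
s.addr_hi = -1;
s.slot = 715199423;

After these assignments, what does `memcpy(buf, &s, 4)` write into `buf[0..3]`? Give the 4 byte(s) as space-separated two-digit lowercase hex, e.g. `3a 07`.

addr_hi:2 = -1 → 0x3 << 30 → word 0xc0000000
slot:30 = 715199423 → 0x2aa113bf << 0 → word 0xeaa113bf
word = 0xeaa113bf → big-endian bytes:
  [0]=0xea  [1]=0xa1  [2]=0x13  [3]=0xbf

ea a1 13 bf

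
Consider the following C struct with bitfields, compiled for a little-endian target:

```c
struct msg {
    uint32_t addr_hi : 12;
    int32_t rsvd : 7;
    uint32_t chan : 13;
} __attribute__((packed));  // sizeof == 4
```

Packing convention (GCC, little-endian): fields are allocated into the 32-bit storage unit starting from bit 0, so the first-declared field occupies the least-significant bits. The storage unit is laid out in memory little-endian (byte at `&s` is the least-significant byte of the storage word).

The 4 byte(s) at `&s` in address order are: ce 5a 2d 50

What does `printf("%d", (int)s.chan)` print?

2565

[0]=0xce [1]=0x5a [2]=0x2d [3]=0x50 (little-endian) → word 0x502d5ace
addr_hi:12 @ bit 0 → (0x502d5ace>>0)&0xfff = 0xace
rsvd:7 @ bit 12 → (0x502d5ace>>12)&0x7f = 0x55
chan:13 @ bit 19 → (0x502d5ace>>19)&0x1fff = 0xa05  ←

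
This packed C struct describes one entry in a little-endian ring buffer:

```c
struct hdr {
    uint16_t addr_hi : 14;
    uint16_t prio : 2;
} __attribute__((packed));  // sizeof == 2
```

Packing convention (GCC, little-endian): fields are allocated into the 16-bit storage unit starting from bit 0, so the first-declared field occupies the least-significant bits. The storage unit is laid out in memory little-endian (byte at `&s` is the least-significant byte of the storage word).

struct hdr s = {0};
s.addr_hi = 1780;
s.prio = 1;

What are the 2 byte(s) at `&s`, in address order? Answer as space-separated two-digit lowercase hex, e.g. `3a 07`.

f4 46

[0+:14] addr_hi=1780 & 0x3fff = 0x6f4; word=0x06f4
[14+:2] prio=1 & 0x3 = 0x1; word=0x46f4
word = 0x46f4 → little-endian bytes:
  [0]=0xf4  [1]=0x46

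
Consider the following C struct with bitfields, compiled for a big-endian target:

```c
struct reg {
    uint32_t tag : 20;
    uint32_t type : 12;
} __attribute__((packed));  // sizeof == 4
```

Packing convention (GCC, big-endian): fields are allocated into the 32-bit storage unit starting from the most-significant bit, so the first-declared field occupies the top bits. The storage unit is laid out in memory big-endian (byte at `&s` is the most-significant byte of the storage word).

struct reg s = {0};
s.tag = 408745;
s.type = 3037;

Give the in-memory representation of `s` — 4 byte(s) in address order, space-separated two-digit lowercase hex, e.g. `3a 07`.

tag (20b) val=408745 bits=0x63ca9 at bit 12: 0x63ca9000
type (12b) val=3037 bits=0xbdd at bit 0: 0x63ca9bdd
word = 0x63ca9bdd → big-endian bytes:
  [0]=0x63  [1]=0xca  [2]=0x9b  [3]=0xdd

63 ca 9b dd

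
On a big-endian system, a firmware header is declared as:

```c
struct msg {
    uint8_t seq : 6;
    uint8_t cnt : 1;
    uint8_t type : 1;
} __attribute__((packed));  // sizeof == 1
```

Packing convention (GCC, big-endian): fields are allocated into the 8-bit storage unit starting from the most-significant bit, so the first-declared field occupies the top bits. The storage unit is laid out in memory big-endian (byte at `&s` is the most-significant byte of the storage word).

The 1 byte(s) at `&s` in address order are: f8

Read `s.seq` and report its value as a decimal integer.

62

[0]=0xf8 (big-endian) → word 0xf8
seq:6 @ bit 2 → (0xf8>>2)&0x3f = 0x3e  ←
cnt:1 @ bit 1 → (0xf8>>1)&0x1 = 0x0
type:1 @ bit 0 → (0xf8>>0)&0x1 = 0x0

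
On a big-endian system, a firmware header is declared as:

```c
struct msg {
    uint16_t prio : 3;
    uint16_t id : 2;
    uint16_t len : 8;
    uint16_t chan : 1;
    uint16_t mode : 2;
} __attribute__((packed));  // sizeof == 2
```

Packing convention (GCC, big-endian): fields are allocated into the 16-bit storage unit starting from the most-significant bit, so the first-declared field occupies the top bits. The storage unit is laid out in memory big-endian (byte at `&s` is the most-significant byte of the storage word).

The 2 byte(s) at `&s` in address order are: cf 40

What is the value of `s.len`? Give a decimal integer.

[0]=0xcf [1]=0x40 (big-endian) → word 0xcf40
prio:3 @ bit 13 → (0xcf40>>13)&0x7 = 0x6
id:2 @ bit 11 → (0xcf40>>11)&0x3 = 0x1
len:8 @ bit 3 → (0xcf40>>3)&0xff = 0xe8  ←
chan:1 @ bit 2 → (0xcf40>>2)&0x1 = 0x0
mode:2 @ bit 0 → (0xcf40>>0)&0x3 = 0x0

232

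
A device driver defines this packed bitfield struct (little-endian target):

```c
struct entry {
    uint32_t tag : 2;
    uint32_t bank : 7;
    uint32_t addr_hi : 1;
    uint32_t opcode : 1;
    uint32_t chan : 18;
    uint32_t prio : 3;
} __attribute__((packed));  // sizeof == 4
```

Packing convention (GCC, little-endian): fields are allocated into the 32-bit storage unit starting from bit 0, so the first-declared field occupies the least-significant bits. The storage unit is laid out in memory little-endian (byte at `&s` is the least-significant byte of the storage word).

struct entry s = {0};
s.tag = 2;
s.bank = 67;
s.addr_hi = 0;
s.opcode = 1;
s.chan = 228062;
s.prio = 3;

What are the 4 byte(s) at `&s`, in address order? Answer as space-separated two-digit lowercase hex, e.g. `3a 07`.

tag (2b) val=2 bits=0x2 at bit 0: 0x00000002
bank (7b) val=67 bits=0x43 at bit 2: 0x0000010e
addr_hi (1b) val=0 bits=0x0 at bit 9: 0x0000010e
opcode (1b) val=1 bits=0x1 at bit 10: 0x0000050e
chan (18b) val=228062 bits=0x37ade at bit 11: 0x1bd6f50e
prio (3b) val=3 bits=0x3 at bit 29: 0x7bd6f50e
word = 0x7bd6f50e → little-endian bytes:
  [0]=0x0e  [1]=0xf5  [2]=0xd6  [3]=0x7b

0e f5 d6 7b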